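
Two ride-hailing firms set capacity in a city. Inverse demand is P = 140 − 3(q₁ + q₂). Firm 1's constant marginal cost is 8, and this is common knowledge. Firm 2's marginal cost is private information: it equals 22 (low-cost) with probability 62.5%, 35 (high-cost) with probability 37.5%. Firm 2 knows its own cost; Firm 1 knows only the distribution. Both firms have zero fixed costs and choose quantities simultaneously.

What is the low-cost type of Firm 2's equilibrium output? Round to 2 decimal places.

Type-c best response for Firm 2: q₂(c) = (140 − c)/6 − q₁/2.
Firm 1 maximizes expected profit; its first-order condition is 140 − 6q₁ − 3E[q₂] − 8 = 0.
Substituting E[q₂] and solving: E[c₂] = 26.875, so q₁ = (140 − 2·8 + 26.875)/9 = 16.7639.
q₂(low-cost) = (140 − 22 − 3·16.7639)/6 = 11.2847.

11.28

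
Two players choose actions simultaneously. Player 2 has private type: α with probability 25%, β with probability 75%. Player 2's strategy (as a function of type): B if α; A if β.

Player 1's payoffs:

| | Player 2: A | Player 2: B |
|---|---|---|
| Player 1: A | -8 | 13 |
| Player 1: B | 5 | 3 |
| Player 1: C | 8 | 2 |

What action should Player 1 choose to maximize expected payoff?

E[A] = 0.25·(13) + 0.75·(-8) = -2.75
E[B] = 0.25·(3) + 0.75·(5) = 4.5
E[C] = 0.25·(2) + 0.75·(8) = 6.5
Best response: C (6.5 is the largest).

C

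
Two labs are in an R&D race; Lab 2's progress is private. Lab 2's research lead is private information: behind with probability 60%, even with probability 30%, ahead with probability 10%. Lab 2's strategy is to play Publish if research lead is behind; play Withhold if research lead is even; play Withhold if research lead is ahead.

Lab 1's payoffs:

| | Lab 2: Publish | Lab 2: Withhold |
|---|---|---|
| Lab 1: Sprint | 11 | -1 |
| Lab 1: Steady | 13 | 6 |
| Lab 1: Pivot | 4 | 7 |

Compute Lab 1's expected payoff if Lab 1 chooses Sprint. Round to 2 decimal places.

6.20

Take the expectation over Lab 2's research lead, weighting each type's action by its prior probability.
E[Sprint] = 0.6·11 + 0.3·(-1) + 0.1·(-1) = 6.6 + (-0.3) + (-0.1) = 6.2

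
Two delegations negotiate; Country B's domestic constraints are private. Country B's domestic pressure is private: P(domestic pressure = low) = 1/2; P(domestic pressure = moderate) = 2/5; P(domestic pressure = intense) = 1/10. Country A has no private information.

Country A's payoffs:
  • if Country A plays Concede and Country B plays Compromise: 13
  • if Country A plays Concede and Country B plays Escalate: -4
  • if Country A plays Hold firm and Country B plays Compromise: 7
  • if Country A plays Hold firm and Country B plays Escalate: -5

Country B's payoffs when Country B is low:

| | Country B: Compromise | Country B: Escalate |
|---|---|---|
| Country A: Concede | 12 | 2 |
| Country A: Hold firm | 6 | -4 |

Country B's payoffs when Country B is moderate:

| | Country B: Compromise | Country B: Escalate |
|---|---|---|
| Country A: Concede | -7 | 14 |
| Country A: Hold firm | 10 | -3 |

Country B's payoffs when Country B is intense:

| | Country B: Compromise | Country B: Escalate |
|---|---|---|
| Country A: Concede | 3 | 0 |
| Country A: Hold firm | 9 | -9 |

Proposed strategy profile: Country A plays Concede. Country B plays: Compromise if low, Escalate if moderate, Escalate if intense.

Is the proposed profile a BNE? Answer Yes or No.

No

A profile is a BNE iff every type of every player is best-responding given beliefs about the other side.
Country A plays Concede: E[Concede] = 1/2·(13) + 2/5·(-4) + 1/10·(-4) = 9/2; E[Hold firm] = 1. Best-responding. ✓
Country B (domestic pressure low), facing Concede: Compromise gives 12, Escalate gives 2. Proposed Compromise is best. ✓
Country B (domestic pressure moderate), facing Concede: Compromise gives -7, Escalate gives 14. Proposed Escalate is best. ✓
Country B (domestic pressure intense), facing Concede: Compromise gives 3, Escalate gives 0. Proposed Escalate is not best — profitable deviation exists. ✗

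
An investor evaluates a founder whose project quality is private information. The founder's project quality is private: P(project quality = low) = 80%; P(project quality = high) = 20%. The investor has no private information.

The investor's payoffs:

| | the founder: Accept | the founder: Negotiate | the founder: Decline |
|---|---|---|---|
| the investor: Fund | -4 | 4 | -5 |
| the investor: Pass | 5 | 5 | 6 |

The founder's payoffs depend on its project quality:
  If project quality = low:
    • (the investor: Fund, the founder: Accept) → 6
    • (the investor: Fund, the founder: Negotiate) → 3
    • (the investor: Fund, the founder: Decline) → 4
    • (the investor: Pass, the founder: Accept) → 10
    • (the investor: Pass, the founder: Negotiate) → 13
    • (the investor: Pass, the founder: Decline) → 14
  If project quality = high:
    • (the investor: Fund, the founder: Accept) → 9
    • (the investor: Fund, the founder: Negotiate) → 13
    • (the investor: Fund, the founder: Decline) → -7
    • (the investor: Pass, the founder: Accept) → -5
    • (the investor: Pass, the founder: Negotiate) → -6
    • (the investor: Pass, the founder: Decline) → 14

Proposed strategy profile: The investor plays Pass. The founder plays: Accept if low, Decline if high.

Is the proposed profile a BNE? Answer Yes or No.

The investor plays Pass: E[Pass] = 0.8·(5) + 0.2·(6) = 5.2; E[Fund] = -4.2. Best-responding. ✓
The founder (project quality low), facing Pass: Accept gives 10, Negotiate gives 13, Decline gives 14. Proposed Accept is not best — profitable deviation exists. ✗
The founder (project quality high), facing Pass: Accept gives -5, Negotiate gives -6, Decline gives 14. Proposed Decline is best. ✓

No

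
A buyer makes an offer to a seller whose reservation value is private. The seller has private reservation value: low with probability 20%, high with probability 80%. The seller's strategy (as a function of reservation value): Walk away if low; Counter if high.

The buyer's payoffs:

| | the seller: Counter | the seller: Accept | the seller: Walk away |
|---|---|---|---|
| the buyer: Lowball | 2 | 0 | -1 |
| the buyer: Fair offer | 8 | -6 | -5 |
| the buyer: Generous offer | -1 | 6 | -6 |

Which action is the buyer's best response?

E[Lowball] = 0.2·(-1) + 0.8·(2) = 1.4
E[Fair offer] = 0.2·(-5) + 0.8·(8) = 5.4
E[Generous offer] = 0.2·(-6) + 0.8·(-1) = -2
Best response: Fair offer (5.4 is the largest).

Fair offer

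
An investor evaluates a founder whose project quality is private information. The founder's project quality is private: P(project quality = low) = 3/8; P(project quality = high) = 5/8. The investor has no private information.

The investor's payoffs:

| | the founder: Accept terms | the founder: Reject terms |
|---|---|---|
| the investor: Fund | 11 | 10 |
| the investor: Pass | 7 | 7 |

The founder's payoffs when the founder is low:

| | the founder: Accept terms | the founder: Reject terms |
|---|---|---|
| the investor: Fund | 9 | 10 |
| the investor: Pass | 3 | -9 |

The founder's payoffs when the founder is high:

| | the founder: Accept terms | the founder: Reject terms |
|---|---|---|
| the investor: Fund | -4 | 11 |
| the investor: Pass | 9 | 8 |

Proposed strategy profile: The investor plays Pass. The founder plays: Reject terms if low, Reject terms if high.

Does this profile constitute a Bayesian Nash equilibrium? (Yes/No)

The investor plays Pass: E[Pass] = 3/8·(7) + 5/8·(7) = 7; E[Fund] = 10. Not best-responding. ✗
The founder (project quality low), facing Pass: Accept terms gives 3, Reject terms gives -9. Proposed Reject terms is not best — profitable deviation exists. ✗
The founder (project quality high), facing Pass: Accept terms gives 9, Reject terms gives 8. Proposed Reject terms is not best — profitable deviation exists. ✗

No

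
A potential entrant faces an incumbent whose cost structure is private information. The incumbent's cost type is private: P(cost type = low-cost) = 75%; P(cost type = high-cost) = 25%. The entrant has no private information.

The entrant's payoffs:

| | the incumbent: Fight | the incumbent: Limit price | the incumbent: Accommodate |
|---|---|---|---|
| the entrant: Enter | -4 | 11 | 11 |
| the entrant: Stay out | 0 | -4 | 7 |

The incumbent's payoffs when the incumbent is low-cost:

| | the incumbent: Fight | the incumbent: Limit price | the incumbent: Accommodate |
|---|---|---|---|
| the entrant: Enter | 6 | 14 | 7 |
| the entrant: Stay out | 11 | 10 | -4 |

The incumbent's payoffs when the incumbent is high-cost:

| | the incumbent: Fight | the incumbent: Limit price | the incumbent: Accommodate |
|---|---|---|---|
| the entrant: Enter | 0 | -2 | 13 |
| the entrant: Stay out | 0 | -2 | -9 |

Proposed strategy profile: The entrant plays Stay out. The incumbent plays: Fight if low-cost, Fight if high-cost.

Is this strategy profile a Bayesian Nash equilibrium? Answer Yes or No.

Yes

The entrant plays Stay out: E[Stay out] = 0.75·(0) + 0.25·(0) = 0; E[Enter] = -4. Best-responding. ✓
The incumbent (cost type low-cost), facing Stay out: Fight gives 11, Limit price gives 10, Accommodate gives -4. Proposed Fight is best. ✓
The incumbent (cost type high-cost), facing Stay out: Fight gives 0, Limit price gives -2, Accommodate gives -9. Proposed Fight is best. ✓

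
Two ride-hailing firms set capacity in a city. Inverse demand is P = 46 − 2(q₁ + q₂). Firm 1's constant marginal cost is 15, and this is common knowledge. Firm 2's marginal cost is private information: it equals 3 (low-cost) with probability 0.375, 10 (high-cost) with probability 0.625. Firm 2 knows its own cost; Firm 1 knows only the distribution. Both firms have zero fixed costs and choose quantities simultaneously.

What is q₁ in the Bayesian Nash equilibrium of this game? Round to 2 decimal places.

Type-c best response for Firm 2: q₂(c) = (46 − c)/4 − q₁/2.
Firm 1 maximizes expected profit; its first-order condition is 46 − 4q₁ − 2E[q₂] − 15 = 0.
Substituting E[q₂] and solving: E[c₂] = 7.375, so q₁ = (46 − 2·15 + 7.375)/6 = 3.89583.

3.90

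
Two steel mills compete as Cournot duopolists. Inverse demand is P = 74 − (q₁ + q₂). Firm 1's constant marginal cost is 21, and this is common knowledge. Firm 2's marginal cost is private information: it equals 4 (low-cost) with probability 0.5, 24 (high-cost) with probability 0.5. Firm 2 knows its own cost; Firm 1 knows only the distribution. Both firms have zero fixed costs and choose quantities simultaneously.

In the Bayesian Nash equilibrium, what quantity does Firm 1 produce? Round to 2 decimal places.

15.33

Firm 2 with cost c maximizes (74 − (q₁+q₂) − c)·q₂, giving q₂(c) = (74 − c − q₁)/2.
E[c₂] = 0.5·4 + 0.5·24 = 14
Firm 1's FOC against E[q₂] yields q₁ = (74 − 2·21 + E[c₂])/3 = (74 − 42 + 14)/3 = 15.3333.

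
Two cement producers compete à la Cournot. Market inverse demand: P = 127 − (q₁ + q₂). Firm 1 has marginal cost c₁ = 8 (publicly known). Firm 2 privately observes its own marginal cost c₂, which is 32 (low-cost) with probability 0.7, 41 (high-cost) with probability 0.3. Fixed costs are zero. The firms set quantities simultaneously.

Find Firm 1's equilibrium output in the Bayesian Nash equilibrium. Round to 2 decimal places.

48.57

Type-c best response for Firm 2: q₂(c) = (127 − c)/2 − q₁/2.
Firm 1 maximizes expected profit; its first-order condition is 127 − 2q₁ − E[q₂] − 8 = 0.
Substituting E[q₂] and solving: E[c₂] = 34.7, so q₁ = (127 − 2·8 + 34.7)/3 = 48.5667.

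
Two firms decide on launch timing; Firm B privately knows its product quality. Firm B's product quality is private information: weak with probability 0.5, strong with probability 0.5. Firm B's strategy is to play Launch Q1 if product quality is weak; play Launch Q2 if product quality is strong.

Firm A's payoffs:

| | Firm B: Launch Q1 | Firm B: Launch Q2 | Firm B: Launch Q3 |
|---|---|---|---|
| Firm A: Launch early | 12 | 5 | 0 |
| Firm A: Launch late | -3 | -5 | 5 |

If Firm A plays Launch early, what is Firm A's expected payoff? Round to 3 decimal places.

8.500

E[Launch early] = 0.5·12 + 0.5·5 = 6 + 2.5 = 8.5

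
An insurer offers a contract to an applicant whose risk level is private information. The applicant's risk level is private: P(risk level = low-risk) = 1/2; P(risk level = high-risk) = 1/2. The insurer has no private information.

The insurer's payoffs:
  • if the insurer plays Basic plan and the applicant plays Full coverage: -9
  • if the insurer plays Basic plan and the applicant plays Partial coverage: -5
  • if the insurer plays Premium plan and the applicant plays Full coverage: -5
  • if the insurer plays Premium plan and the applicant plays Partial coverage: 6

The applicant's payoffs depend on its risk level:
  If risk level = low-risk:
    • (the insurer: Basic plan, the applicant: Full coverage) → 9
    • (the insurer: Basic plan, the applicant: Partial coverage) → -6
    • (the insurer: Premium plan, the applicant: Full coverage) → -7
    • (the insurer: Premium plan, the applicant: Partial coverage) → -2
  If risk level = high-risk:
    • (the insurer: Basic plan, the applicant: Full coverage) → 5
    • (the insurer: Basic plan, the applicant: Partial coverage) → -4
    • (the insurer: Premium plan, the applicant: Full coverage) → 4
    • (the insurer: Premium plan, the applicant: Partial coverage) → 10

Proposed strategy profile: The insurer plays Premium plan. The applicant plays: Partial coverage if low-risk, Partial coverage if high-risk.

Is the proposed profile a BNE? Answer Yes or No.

The insurer plays Premium plan: E[Premium plan] = 1/2·(6) + 1/2·(6) = 6; E[Basic plan] = -5. Best-responding. ✓
The applicant (risk level low-risk), facing Premium plan: Full coverage gives -7, Partial coverage gives -2. Proposed Partial coverage is best. ✓
The applicant (risk level high-risk), facing Premium plan: Full coverage gives 4, Partial coverage gives 10. Proposed Partial coverage is best. ✓

Yes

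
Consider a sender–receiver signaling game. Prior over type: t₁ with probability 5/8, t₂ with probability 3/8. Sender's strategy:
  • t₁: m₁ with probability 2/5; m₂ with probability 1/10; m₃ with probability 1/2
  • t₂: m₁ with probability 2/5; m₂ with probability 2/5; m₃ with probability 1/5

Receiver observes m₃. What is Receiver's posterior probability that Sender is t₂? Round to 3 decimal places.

0.194

Apply Bayes' rule using the sender's strategy as the likelihood.
P(m₃) = (5/8)·(1/2) + (3/8)·(1/5) = 31/80
P(t₂ | m₃) = ((3/8)·(1/5)) / (31/80) = (3/40) / (31/80) = 6/31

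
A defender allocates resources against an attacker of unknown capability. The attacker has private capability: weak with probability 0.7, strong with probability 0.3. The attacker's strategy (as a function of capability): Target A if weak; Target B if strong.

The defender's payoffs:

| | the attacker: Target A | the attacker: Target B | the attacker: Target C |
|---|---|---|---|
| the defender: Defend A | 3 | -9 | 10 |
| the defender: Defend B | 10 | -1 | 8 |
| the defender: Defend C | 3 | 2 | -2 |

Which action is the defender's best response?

E[Defend A] = 0.7·(3) + 0.3·(-9) = -0.6
E[Defend B] = 0.7·(10) + 0.3·(-1) = 6.7
E[Defend C] = 0.7·(3) + 0.3·(2) = 2.7
Best response: Defend B (6.7 is the largest).

Defend B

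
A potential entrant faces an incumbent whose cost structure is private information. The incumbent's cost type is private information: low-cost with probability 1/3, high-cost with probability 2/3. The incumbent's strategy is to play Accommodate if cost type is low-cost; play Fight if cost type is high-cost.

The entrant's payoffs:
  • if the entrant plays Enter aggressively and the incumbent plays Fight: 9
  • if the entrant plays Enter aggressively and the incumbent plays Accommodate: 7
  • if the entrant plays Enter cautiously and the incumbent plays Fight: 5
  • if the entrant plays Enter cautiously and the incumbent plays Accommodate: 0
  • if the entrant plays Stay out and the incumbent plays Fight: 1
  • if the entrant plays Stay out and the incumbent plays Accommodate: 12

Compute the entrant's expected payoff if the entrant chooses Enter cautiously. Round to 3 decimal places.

E[Enter cautiously] = 1/3·0 + 2/3·5 = 0 + 10/3 = 10/3

3.333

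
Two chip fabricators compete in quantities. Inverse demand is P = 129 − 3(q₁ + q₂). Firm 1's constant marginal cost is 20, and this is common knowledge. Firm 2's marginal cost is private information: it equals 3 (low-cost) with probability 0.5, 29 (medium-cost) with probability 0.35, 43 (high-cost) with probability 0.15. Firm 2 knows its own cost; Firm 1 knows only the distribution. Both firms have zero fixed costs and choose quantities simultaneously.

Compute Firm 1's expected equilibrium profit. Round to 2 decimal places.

Each type of Firm 2 best-responds to q₁; Firm 1 best-responds to the expected q₂ over Firm 2's types.
Firm 2 with cost c maximizes (129 − 3(q₁+q₂) − c)·q₂, giving q₂(c) = (129 − c − 3q₁)/6.
E[c₂] = 0.5·3 + 0.35·29 + 0.15·43 = 18.1
Firm 1's FOC against E[q₂] yields q₁ = (129 − 2·20 + E[c₂])/9 = (129 − 40 + 18.1)/9 = 11.9.
E[P] = 129 − 3·(q₁ + E[q₂]) = 55.7; Firm 1's expected profit = (E[P] − 20)·q₁ = (55.7 − 20)·11.9 = 424.83.

424.83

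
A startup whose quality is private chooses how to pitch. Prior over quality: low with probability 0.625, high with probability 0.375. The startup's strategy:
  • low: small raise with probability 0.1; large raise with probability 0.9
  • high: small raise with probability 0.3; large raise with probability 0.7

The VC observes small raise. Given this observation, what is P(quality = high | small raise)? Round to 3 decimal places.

0.643

P(small raise) = 0.625·0.1 + 0.375·0.3 = 0.175
P(high | small raise) = (0.375·0.3) / 0.175 = 0.1125 / 0.175 = 0.642857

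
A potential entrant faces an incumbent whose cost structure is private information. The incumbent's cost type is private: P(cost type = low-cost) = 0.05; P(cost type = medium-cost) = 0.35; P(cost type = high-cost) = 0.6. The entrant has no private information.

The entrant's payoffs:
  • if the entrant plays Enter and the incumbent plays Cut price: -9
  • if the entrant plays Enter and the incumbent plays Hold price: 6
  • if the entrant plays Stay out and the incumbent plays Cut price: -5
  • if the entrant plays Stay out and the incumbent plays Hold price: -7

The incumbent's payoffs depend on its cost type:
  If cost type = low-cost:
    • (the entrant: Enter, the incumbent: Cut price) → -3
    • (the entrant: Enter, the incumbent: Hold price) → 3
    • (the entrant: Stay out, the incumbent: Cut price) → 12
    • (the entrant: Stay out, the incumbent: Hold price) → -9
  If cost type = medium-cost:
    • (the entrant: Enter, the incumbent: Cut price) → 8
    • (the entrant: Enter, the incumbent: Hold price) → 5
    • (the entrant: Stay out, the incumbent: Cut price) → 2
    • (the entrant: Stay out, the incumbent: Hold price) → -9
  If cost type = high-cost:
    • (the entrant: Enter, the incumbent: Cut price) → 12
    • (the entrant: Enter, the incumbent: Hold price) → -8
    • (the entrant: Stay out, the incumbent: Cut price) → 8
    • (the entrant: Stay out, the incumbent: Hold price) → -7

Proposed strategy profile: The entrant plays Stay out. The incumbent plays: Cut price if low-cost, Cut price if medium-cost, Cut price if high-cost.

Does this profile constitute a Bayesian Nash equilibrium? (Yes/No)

The entrant plays Stay out: E[Stay out] = 0.05·(-5) + 0.35·(-5) + 0.6·(-5) = -5; E[Enter] = -9. Best-responding. ✓
The incumbent (cost type low-cost), facing Stay out: Cut price gives 12, Hold price gives -9. Proposed Cut price is best. ✓
The incumbent (cost type medium-cost), facing Stay out: Cut price gives 2, Hold price gives -9. Proposed Cut price is best. ✓
The incumbent (cost type high-cost), facing Stay out: Cut price gives 8, Hold price gives -7. Proposed Cut price is best. ✓

Yes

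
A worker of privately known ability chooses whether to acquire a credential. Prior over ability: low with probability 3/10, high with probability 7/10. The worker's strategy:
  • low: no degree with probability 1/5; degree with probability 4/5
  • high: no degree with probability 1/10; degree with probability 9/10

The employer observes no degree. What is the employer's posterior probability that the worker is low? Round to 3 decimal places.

P(no degree) = (3/10)·(1/5) + (7/10)·(1/10) = 13/100
P(low | no degree) = ((3/10)·(1/5)) / (13/100) = (3/50) / (13/100) = 6/13

0.462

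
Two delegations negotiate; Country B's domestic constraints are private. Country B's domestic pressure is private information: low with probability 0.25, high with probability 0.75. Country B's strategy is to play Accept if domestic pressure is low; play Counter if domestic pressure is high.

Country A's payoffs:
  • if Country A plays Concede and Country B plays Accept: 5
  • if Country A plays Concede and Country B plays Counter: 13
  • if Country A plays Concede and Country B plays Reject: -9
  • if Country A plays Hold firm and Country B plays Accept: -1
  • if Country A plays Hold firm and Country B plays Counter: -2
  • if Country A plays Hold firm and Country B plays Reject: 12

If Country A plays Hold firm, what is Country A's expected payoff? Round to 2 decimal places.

E[Hold firm] = 0.25·(-1) + 0.75·(-2) = (-0.25) + (-1.5) = -1.75

-1.75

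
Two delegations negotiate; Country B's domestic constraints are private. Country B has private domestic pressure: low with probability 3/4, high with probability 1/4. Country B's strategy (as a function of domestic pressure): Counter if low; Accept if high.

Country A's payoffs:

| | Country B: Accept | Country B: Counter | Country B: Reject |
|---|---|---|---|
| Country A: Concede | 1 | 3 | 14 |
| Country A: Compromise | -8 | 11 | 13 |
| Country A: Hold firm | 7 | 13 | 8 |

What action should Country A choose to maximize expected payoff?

Hold firm

E[Concede] = 3/4·(3) + 1/4·(1) = 5/2
E[Compromise] = 3/4·(11) + 1/4·(-8) = 25/4
E[Hold firm] = 3/4·(13) + 1/4·(7) = 23/2
Best response: Hold firm (23/2 is the largest).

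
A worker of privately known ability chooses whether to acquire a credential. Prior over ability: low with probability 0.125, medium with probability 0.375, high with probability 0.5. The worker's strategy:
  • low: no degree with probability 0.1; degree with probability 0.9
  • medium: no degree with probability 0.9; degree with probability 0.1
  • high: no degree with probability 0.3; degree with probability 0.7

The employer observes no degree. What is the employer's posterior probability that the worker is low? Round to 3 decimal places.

0.025

P(no degree) = 0.125·0.1 + 0.375·0.9 + 0.5·0.3 = 0.5
P(low | no degree) = (0.125·0.1) / 0.5 = 0.0125 / 0.5 = 0.025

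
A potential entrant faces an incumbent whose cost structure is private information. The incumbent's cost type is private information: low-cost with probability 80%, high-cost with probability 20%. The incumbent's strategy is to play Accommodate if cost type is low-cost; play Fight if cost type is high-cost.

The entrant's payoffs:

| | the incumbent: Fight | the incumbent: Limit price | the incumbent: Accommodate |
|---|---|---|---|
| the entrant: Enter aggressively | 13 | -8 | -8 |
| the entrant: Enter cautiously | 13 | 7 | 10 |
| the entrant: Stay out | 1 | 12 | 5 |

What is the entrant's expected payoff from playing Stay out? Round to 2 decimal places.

4.20

E[Stay out] = 0.8·5 + 0.2·1 = 4 + 0.2 = 4.2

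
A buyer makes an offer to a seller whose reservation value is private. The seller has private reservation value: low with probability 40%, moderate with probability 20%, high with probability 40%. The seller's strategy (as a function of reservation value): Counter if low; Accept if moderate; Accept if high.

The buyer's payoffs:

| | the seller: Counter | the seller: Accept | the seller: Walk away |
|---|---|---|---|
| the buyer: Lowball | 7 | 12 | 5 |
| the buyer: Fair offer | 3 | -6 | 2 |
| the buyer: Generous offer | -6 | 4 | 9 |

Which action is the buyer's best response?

E[Lowball] = 0.4·(7) + 0.2·(12) + 0.4·(12) = 10
E[Fair offer] = 0.4·(3) + 0.2·(-6) + 0.4·(-6) = -2.4
E[Generous offer] = 0.4·(-6) + 0.2·(4) + 0.4·(4) = 0
Best response: Lowball (10 is the largest).

Lowball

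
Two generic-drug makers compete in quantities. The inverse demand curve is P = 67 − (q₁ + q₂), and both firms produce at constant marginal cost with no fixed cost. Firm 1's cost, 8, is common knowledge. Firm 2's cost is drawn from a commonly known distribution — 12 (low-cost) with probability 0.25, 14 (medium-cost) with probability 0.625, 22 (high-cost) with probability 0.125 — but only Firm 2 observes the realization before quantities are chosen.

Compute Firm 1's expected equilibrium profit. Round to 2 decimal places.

476.69

Firm 2 with cost c maximizes (67 − (q₁+q₂) − c)·q₂, giving q₂(c) = (67 − c − q₁)/2.
E[c₂] = 0.25·12 + 0.625·14 + 0.125·22 = 14.5
Firm 1's FOC against E[q₂] yields q₁ = (67 − 2·8 + E[c₂])/3 = (67 − 16 + 14.5)/3 = 21.8333.
E[P] = 67 − (q₁ + E[q₂]) = 29.8333; Firm 1's expected profit = (E[P] − 8)·q₁ = (29.8333 − 8)·21.8333 = 476.694.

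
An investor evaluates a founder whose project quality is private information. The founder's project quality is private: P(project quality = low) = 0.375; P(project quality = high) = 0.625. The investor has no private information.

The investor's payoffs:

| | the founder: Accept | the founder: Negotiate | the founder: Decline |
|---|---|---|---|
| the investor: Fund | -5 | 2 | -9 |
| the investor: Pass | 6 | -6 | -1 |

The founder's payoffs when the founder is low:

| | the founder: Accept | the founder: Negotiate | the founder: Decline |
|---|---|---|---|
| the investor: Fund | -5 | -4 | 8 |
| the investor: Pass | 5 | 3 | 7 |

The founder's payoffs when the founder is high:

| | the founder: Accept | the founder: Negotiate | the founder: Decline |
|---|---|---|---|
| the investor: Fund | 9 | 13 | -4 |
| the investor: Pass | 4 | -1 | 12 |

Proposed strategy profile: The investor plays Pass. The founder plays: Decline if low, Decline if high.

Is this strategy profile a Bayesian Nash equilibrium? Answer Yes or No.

Yes

The investor plays Pass: E[Pass] = 0.375·(-1) + 0.625·(-1) = -1; E[Fund] = -9. Best-responding. ✓
The founder (project quality low), facing Pass: Accept gives 5, Negotiate gives 3, Decline gives 7. Proposed Decline is best. ✓
The founder (project quality high), facing Pass: Accept gives 4, Negotiate gives -1, Decline gives 12. Proposed Decline is best. ✓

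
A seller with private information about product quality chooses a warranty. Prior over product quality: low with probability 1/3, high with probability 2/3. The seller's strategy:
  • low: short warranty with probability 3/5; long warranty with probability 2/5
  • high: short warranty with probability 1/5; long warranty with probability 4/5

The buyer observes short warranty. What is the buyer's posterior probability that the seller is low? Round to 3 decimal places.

P(short warranty) = (1/3)·(3/5) + (2/3)·(1/5) = 1/3
P(low | short warranty) = ((1/3)·(3/5)) / (1/3) = (1/5) / (1/3) = 3/5

0.600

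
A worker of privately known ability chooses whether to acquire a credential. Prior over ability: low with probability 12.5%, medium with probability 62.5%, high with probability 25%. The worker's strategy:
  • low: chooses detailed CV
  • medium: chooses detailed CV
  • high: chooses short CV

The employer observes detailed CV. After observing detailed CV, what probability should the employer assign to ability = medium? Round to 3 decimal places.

0.833

Apply Bayes' rule using the sender's strategy as the likelihood.
P(detailed CV) = 0.125·1 + 0.625·1 + 0.25·0 = 0.75
P(medium | detailed CV) = (0.625·1) / 0.75 = 0.625 / 0.75 = 0.833333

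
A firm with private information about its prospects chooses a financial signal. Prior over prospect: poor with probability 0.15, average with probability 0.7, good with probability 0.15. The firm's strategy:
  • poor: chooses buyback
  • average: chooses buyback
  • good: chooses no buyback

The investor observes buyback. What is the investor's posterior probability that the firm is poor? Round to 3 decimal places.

P(buyback) = 0.15·1 + 0.7·1 + 0.15·0 = 0.85
P(poor | buyback) = (0.15·1) / 0.85 = 0.15 / 0.85 = 0.176471

0.176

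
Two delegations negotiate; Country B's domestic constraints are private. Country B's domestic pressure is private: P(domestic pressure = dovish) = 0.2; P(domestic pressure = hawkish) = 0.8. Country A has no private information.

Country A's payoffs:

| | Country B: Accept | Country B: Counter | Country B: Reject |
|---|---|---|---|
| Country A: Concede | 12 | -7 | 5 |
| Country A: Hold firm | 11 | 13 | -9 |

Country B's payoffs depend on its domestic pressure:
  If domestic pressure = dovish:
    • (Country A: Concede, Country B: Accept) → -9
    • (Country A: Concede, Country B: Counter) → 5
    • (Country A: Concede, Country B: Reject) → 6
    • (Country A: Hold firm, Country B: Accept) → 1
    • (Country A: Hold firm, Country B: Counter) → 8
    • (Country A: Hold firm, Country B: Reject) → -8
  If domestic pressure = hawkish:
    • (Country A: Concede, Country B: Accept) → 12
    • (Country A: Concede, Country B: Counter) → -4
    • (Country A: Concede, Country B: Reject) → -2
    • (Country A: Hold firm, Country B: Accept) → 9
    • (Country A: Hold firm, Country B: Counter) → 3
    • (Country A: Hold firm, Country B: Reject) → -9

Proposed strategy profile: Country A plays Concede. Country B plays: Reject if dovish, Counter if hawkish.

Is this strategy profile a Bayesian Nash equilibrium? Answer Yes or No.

Country A plays Concede: E[Concede] = 0.2·(5) + 0.8·(-7) = -4.6; E[Hold firm] = 8.6. Not best-responding. ✗
Country B (domestic pressure dovish), facing Concede: Accept gives -9, Counter gives 5, Reject gives 6. Proposed Reject is best. ✓
Country B (domestic pressure hawkish), facing Concede: Accept gives 12, Counter gives -4, Reject gives -2. Proposed Counter is not best — profitable deviation exists. ✗

No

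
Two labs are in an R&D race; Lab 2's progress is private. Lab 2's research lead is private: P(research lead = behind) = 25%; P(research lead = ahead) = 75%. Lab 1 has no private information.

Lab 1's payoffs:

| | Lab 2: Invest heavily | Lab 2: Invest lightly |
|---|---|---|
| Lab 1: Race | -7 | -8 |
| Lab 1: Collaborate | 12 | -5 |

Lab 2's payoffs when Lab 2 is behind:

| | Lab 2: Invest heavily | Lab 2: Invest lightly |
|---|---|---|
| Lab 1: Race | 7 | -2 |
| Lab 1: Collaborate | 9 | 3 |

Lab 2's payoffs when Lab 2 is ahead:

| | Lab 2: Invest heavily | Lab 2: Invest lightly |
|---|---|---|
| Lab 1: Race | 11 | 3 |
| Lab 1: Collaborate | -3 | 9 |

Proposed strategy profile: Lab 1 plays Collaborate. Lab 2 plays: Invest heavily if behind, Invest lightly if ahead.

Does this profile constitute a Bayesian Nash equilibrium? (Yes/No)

A profile is a BNE iff every type of every player is best-responding given beliefs about the other side.
Lab 1 plays Collaborate: E[Collaborate] = 0.25·(12) + 0.75·(-5) = -0.75; E[Race] = -7.75. Best-responding. ✓
Lab 2 (research lead behind), facing Collaborate: Invest heavily gives 9, Invest lightly gives 3. Proposed Invest heavily is best. ✓
Lab 2 (research lead ahead), facing Collaborate: Invest heavily gives -3, Invest lightly gives 9. Proposed Invest lightly is best. ✓

Yes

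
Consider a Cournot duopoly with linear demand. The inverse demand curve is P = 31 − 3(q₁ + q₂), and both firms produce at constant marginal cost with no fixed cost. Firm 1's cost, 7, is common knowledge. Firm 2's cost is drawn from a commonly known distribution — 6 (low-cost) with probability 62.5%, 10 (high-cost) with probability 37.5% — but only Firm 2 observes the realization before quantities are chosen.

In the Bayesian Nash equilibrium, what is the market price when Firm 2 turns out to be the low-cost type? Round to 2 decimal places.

14.42

Each type of Firm 2 best-responds to q₁; Firm 1 best-responds to the expected q₂ over Firm 2's types.
Firm 2 with cost c maximizes (31 − 3(q₁+q₂) − c)·q₂, giving q₂(c) = (31 − c − 3q₁)/6.
E[c₂] = 0.625·6 + 0.375·10 = 7.5
Firm 1's FOC against E[q₂] yields q₁ = (31 − 2·7 + E[c₂])/9 = (31 − 14 + 7.5)/9 = 2.72222.
q₂(low-cost) = 2.80556, so P = 31 − 3·(2.72222 + 2.80556) = 14.4167.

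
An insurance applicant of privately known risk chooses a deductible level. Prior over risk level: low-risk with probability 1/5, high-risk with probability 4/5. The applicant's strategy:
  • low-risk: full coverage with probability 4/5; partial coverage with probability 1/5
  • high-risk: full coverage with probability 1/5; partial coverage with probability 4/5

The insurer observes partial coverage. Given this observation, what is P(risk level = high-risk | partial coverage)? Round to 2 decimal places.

0.94

Apply Bayes' rule using the sender's strategy as the likelihood.
P(partial coverage) = (1/5)·(1/5) + (4/5)·(4/5) = 17/25
P(high-risk | partial coverage) = ((4/5)·(4/5)) / (17/25) = (16/25) / (17/25) = 16/17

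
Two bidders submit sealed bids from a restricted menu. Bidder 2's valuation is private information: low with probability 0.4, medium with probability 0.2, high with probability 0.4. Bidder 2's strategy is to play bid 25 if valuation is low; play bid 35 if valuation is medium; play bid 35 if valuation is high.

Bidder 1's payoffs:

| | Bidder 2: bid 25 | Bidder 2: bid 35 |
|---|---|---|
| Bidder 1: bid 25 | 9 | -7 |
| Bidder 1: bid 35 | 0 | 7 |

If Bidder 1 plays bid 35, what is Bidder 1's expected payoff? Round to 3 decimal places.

4.200

Take the expectation over Bidder 2's valuation, weighting each type's action by its prior probability.
E[bid 35] = 0.4·0 + 0.2·7 + 0.4·7 = 0 + 1.4 + 2.8 = 4.2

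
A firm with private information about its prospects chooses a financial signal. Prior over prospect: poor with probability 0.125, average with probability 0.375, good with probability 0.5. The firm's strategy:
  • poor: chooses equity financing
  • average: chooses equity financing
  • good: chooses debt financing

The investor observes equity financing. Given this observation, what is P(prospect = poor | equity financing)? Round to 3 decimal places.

0.250

Apply Bayes' rule using the sender's strategy as the likelihood.
P(equity financing) = 0.125·1 + 0.375·1 + 0.5·0 = 0.5
P(poor | equity financing) = (0.125·1) / 0.5 = 0.125 / 0.5 = 0.25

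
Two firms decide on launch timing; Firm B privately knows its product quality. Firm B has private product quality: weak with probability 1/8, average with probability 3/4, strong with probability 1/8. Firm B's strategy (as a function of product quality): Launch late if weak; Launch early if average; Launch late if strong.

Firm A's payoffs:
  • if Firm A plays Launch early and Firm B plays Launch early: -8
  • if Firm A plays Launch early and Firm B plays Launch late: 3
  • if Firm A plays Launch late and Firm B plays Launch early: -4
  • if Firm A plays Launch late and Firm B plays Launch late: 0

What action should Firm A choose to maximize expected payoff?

E[Launch early] = 1/8·(3) + 3/4·(-8) + 1/8·(3) = -21/4
E[Launch late] = 1/8·(0) + 3/4·(-4) + 1/8·(0) = -3
Best response: Launch late (-3 is the largest).

Launch late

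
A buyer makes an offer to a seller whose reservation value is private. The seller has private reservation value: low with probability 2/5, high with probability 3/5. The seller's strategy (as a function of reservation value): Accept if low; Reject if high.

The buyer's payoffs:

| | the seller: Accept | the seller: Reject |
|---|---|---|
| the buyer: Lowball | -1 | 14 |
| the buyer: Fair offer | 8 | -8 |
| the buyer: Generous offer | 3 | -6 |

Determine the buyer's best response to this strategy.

E[Lowball] = 2/5·(-1) + 3/5·(14) = 8
E[Fair offer] = 2/5·(8) + 3/5·(-8) = -8/5
E[Generous offer] = 2/5·(3) + 3/5·(-6) = -12/5
Best response: Lowball (8 is the largest).

Lowball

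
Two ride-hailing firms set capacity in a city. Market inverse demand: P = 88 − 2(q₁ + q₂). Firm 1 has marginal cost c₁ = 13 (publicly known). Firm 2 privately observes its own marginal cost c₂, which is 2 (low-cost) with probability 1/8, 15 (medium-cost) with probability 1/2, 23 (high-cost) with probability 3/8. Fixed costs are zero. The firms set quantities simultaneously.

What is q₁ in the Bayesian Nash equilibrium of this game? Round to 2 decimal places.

Firm 2 with cost c maximizes (88 − 2(q₁+q₂) − c)·q₂, giving q₂(c) = (88 − c − 2q₁)/4.
E[c₂] = 1/8·2 + 1/2·15 + 3/8·23 = 16.375
Firm 1's FOC against E[q₂] yields q₁ = (88 − 2·13 + E[c₂])/6 = (88 − 26 + 16.375)/6 = 13.0625.

13.06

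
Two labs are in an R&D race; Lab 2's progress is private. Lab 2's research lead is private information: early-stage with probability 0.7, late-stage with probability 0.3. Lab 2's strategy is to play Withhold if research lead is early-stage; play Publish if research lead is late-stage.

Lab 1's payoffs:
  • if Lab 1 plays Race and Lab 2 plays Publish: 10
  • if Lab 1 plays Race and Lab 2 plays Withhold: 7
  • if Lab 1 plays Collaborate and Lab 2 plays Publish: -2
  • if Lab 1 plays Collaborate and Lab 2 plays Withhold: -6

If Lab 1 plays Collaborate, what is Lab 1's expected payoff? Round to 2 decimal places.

E[Collaborate] = 0.7·(-6) + 0.3·(-2) = (-4.2) + (-0.6) = -4.8

-4.80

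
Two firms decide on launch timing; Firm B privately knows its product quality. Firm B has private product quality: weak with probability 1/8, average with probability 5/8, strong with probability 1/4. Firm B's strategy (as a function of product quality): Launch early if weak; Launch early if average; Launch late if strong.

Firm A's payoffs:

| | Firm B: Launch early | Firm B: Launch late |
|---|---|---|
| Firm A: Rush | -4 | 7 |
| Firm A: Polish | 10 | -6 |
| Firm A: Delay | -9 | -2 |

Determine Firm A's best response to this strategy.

Compute Firm A's expected payoff for each action, taking the expectation over Firm B's type.
E[Rush] = 1/8·(-4) + 5/8·(-4) + 1/4·(7) = -5/4
E[Polish] = 1/8·(10) + 5/8·(10) + 1/4·(-6) = 6
E[Delay] = 1/8·(-9) + 5/8·(-9) + 1/4·(-2) = -29/4
Best response: Polish (6 is the largest).

Polish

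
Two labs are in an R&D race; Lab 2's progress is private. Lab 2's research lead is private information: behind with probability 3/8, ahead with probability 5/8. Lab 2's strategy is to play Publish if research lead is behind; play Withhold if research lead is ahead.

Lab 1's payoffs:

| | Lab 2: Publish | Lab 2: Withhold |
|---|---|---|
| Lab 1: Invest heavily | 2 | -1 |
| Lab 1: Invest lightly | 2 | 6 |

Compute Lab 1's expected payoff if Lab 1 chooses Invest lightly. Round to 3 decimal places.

4.500

E[Invest lightly] = 3/8·2 + 5/8·6 = 3/4 + 15/4 = 9/2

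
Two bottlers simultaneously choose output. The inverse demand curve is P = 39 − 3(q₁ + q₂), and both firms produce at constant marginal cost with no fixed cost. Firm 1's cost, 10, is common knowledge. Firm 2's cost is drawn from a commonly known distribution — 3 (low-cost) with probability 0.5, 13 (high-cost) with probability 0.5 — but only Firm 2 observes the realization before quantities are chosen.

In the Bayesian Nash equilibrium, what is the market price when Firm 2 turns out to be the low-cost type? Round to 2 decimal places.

16.50

Type-c best response for Firm 2: q₂(c) = (39 − c)/6 − q₁/2.
Firm 1 maximizes expected profit; its first-order condition is 39 − 6q₁ − 3E[q₂] − 10 = 0.
Substituting E[q₂] and solving: E[c₂] = 8, so q₁ = (39 − 2·10 + 8)/9 = 3.
q₂(low-cost) = 4.5, so P = 39 − 3·(3 + 4.5) = 16.5.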